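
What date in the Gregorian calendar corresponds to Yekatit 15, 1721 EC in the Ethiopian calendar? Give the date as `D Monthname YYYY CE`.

Both dates share Julian Day Number 2352615; in the Gregorian calendar that is 20 February 1729 CE.

20 February 1729 CE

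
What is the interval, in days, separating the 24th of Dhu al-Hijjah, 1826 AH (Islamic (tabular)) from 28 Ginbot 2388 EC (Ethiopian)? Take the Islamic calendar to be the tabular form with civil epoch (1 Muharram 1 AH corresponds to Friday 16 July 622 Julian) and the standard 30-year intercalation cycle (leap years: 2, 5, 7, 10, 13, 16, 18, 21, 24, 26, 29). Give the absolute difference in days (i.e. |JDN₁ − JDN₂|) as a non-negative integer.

833

JDN of the first date = 2595507.
JDN of the second date = 2596340.
|2596340 − 2595507| = 833.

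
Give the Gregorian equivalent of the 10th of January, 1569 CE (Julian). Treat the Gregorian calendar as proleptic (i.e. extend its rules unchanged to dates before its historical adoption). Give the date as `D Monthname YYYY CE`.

At this point the Julian calendar is 10 days behind the Gregorian.
10 January 1569 Julian + 10 days → 20 January 1569 Gregorian.

20 January 1569 CE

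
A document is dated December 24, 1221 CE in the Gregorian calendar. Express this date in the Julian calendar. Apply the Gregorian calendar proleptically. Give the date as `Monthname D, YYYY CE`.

At this point the Julian calendar is 7 days behind the Gregorian.
24 December 1221 Gregorian − 7 days → 17 December 1221 Julian.

December 17, 1221 CE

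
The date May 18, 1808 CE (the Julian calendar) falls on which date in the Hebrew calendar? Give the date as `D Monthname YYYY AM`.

The source date corresponds to 30 May 1808 in the Gregorian calendar (JDN 2381568).
That day falls on 4 Sivan 5568 AM in the Hebrew calendar.

4 Sivan 5568 AM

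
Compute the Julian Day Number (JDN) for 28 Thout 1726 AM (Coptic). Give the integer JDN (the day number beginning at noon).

2455113

Equivalently 8 October 2009 (Gregorian).
JDN 2299161 is 15 October 1582 CE (Gregorian); the target day is +155952 days from there, so JDN = 2455113.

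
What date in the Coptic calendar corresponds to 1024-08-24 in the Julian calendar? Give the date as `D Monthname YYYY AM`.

Julian Day Number of the source date = 2095310.
Converting JDN 2095310 to the Coptic calendar gives 1 Pi Kogi Enavot 740 AM.

1 Pi Kogi Enavot 740 AM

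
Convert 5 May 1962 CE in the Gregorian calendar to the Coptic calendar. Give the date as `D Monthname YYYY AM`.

Julian Day Number of the source date = 2437790.
Converting JDN 2437790 to the Coptic calendar gives 27 Parmouti 1678 AM.

27 Parmouti 1678 AM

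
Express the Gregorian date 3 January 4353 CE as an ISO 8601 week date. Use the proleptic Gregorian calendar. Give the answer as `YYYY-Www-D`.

The weekday is Saturday (ISO weekday 6).
That Saturday belongs to ISO week 1 of ISO year 4353.

4353-W01-6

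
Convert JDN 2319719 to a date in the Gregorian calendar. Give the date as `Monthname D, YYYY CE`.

January 27, 1639 CE

Counting from JDN 2299161 = 15 Oct 1582 gives an offset of 20558 days.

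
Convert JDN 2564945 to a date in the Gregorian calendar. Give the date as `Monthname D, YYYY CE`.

June 25, 2310 CE

JDN 2451545 is 1 Jan 2000; 2564945 is +113400 days from there.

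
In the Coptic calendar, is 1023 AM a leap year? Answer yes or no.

1023 mod 4 = 3; in the Coptic calendar a year is leap when year mod 4 = 3, so it is a leap year.

yes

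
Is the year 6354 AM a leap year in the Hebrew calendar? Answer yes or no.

Hebrew year 6354 is year 8 of its 19-year Metonic cycle; leap years are at positions 3, 6, 8, 11, 14, 17, 19, so it is a leap year (13 months).

yes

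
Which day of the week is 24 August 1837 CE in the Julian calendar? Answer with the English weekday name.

Tuesday

This is JDN 2392258 (5 September 1837 Gregorian).
2392258 ≡ 1 (mod 7); counting from Monday = 0 gives Tuesday.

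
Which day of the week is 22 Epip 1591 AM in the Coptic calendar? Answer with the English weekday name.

This is JDN 2406098 (28 July 1875 Gregorian).
JDN 2406098 mod 7 = 2, and JDN 0 was a Monday, so this is a Wednesday.

Wednesday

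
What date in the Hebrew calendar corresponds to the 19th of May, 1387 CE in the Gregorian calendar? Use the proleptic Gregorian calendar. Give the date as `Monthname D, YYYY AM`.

Both dates share Julian Day Number 2227790; in the Hebrew calendar that is 22 Iyar 5147 AM.

Iyar 22, 5147 AM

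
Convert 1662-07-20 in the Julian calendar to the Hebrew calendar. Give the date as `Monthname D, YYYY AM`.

Av 14, 5422 AM

The source date corresponds to 30 July 1662 in the Gregorian calendar (JDN 2328304).
That day falls on 14 Av 5422 AM in the Hebrew calendar.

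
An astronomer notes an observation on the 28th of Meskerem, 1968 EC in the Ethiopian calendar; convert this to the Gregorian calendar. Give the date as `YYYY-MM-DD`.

1975-10-09

Both dates share Julian Day Number 2442695; in the Gregorian calendar that is 9 October 1975 CE.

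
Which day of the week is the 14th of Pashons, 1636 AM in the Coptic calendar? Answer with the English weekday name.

Saturday

In the Gregorian calendar this is 22 May 1920 (JDN 2422467).
2422467 ≡ 5 (mod 7); counting from Monday = 0 gives Saturday.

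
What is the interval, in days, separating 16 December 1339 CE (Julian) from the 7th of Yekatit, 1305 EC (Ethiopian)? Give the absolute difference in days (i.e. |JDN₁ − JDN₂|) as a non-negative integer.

JDN of the first date = 2210477.
JDN of the second date = 2200663.
|2200663 − 2210477| = 9814.

9814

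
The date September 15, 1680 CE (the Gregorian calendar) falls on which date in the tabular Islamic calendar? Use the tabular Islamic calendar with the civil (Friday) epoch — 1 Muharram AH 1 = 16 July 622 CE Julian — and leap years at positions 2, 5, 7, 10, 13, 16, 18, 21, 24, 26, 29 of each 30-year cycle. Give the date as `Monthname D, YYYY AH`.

Julian Day Number of the source date = 2334926.
Converting JDN 2334926 to the tabular Islamic calendar gives 20 Sha'ban 1091 AH.

Sha'ban 20, 1091 AH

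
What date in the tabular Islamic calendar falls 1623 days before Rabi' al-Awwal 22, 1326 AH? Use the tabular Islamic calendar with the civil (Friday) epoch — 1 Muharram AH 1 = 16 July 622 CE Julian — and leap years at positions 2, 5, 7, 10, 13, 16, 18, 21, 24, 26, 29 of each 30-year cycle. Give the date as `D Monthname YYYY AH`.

23 Sha'ban 1321 AH

JDN of Rabi' al-Awwal 22, 1326 AH = 2418056.
2418056 − 1623 = 2416433.
JDN 2416433 in the tabular Islamic calendar is 23 Sha'ban 1321 AH.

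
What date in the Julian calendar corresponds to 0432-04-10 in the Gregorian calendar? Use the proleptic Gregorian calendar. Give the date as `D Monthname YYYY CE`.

The Julian–Gregorian offset here is 1 day (Julian trailing).
10 April 432 Gregorian − 1 day → 9 April 432 Julian.

9 April 432 CE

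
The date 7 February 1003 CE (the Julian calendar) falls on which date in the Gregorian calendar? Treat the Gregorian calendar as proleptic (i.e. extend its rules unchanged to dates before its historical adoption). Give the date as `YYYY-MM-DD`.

For dates in this range the Gregorian date is 6 days ahead of the Julian.
7 February 1003 Julian + 6 days → 13 February 1003 Gregorian.

1003-02-13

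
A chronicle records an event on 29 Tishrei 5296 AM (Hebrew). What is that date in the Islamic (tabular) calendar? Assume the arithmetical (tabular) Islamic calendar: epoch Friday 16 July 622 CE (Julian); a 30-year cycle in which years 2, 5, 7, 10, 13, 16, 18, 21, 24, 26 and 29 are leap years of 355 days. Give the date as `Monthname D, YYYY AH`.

Both dates share Julian Day Number 2281986; in the tabular Islamic calendar that is 29 Rabi' al-Awwal 942 AH.

Rabi' al-Awwal 29, 942 AH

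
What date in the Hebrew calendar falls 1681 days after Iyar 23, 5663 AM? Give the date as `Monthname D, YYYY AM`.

The starting date is JDN 2416255; 2416255 + 1681 = 2417936.
JDN 2417936 corresponds to Tevet 21, 5668 AM.

Tevet 21, 5668 AM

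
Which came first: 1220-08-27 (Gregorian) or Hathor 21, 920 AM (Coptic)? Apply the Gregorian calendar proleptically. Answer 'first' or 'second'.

second

Converting both to JDN: 2166895 vs 2160775; the smaller is the second.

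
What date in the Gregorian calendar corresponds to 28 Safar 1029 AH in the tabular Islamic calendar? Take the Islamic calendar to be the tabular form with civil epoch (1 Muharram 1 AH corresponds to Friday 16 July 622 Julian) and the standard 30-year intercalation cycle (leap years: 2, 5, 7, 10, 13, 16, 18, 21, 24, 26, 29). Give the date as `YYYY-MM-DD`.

1620-02-03

Julian Day Number of the source date = 2312786.
Converting JDN 2312786 to the Gregorian calendar gives 3 February 1620 CE.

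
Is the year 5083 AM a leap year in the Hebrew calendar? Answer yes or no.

no

Hebrew year 5083 is year 10 of its 19-year Metonic cycle; leap years are at positions 3, 6, 8, 11, 14, 17, 19, so it is a common year (12 months).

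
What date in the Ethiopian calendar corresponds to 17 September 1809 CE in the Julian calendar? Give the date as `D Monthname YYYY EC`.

20 Meskerem 1802 EC

Both dates share Julian Day Number 2382055; in the Ethiopian calendar that is 20 Meskerem 1802 EC.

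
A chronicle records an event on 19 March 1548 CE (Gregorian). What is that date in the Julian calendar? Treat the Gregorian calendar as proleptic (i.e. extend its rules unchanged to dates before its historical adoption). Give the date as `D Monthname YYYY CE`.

9 March 1548 CE

At this point the Julian calendar is 10 days behind the Gregorian.
19 March 1548 Gregorian − 10 days → 9 March 1548 Julian.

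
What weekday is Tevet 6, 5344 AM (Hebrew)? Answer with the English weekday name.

Wednesday

This is JDN 2299593 (21 December 1583 Gregorian).
2299593 ≡ 2 (mod 7); counting from Monday = 0 gives Wednesday.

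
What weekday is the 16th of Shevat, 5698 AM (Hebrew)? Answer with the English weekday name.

In the Gregorian calendar this is 18 January 1938 (JDN 2428917).
Since JDN mod 7 = 1 (0 = Monday), the day is Tuesday.

Tuesday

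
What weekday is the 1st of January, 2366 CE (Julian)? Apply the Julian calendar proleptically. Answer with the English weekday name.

Monday

This is JDN 2585240 (17 January 2366 Gregorian).
JDN 2585240 mod 7 = 0, and JDN 0 was a Monday, so this is a Monday.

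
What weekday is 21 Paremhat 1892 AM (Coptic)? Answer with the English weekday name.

Sunday

In the Gregorian calendar this is 31 March 2176 (JDN 2515918).
JDN 2515918 mod 7 = 6, and JDN 0 was a Monday, so this is a Sunday.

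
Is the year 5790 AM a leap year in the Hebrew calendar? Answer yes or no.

Hebrew year 5790 is year 14 of its 19-year Metonic cycle; leap years are at positions 3, 6, 8, 11, 14, 17, 19, so it is a leap year (13 months).

yes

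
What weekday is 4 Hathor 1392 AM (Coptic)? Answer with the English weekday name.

In the Gregorian calendar this is 11 November 1675 (JDN 2333156).
Since JDN mod 7 = 0 (0 = Monday), the day is Monday.

Monday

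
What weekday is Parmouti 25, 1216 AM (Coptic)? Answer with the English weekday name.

In the proleptic Gregorian calendar this is 30 April 1500 (JDN 2269043).
JDN 2269043 mod 7 = 0, and JDN 0 was a Monday, so this is a Monday.

Monday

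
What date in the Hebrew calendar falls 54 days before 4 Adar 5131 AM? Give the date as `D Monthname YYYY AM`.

Counting 54 days back from JDN 2221866 reaches JDN 2221812, which is 9 Tevet 5131 AM.

9 Tevet 5131 AM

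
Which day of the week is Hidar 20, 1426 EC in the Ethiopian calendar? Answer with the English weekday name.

In the proleptic Gregorian calendar this is 25 November 1433 (JDN 2244781).
2244781 ≡ 0 (mod 7); counting from Monday = 0 gives Monday.

Monday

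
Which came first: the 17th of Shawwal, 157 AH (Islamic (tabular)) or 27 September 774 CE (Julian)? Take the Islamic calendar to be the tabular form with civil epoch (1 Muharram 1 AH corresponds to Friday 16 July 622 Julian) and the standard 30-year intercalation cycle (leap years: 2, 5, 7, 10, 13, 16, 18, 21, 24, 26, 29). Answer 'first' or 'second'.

First date → JDN 2004003; second date → JDN 2004031.
JDN 2004003 < JDN 2004031, so the first date is earlier.

first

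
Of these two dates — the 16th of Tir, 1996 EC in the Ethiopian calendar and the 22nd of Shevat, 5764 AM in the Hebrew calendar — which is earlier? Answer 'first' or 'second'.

first

Converting both to JDN: 2453030 vs 2453050; the smaller is the first.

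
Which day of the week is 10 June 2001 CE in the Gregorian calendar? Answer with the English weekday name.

Since JDN mod 7 = 6 (0 = Monday), the day is Sunday.

Sunday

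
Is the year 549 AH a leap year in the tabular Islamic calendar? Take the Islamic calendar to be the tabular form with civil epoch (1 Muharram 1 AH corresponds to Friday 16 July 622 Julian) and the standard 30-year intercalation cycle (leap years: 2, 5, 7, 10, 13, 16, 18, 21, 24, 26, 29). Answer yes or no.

Year 549 AH is year 9 of its 30-year cycle; leap positions are 2, 5, 7, 10, 13, 16, 18, 21, 24, 26, 29, so it is a common year (354 days).

no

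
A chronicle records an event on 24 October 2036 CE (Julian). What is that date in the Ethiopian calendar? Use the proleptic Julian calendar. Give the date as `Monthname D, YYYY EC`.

Tikimt 27, 2029 EC

The source date corresponds to 6 November 2036 in the Gregorian calendar (JDN 2465004).
That day falls on 27 Tikimt 2029 EC in the Ethiopian calendar.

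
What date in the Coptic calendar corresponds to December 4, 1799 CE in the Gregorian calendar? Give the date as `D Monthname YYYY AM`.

Both dates share Julian Day Number 2378469; in the Coptic calendar that is 26 Hathor 1516 AM.

26 Hathor 1516 AM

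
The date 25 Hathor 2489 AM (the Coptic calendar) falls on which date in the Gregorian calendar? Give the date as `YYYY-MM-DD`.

Both dates share Julian Day Number 2733856; in the Gregorian calendar that is 10 December 2772 CE.

2772-12-10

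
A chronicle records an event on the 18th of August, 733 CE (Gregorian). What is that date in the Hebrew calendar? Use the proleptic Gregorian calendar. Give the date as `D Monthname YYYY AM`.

Both dates share Julian Day Number 1989012; in the Hebrew calendar that is 29 Av 4493 AM.

29 Av 4493 AM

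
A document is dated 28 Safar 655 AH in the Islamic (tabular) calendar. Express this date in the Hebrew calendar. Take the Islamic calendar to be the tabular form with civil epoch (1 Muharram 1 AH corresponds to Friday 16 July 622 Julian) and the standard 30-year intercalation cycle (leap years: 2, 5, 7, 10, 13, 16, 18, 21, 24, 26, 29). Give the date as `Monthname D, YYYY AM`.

Nisan 1, 5017 AM

Julian Day Number of the source date = 2180253.
Converting JDN 2180253 to the Hebrew calendar gives 1 Nisan 5017 AM.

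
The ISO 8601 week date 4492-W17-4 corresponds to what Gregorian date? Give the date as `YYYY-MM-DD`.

ISO week 1 of 4492 is the week containing the first Thursday of 4492.
Week 17, day 4 (Thursday) lands on 4492-04-24.

4492-04-24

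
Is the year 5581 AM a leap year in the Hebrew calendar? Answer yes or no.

yes

Hebrew year 5581 is year 14 of its 19-year Metonic cycle; leap years are at positions 3, 6, 8, 11, 14, 17, 19, so it is a leap year (13 months).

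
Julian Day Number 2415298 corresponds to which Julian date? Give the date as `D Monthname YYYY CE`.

The Gregorian equivalent of JDN 2415298 is 5 October 1900.
In the Julian calendar that day is 22 September 1900 CE.

22 September 1900 CE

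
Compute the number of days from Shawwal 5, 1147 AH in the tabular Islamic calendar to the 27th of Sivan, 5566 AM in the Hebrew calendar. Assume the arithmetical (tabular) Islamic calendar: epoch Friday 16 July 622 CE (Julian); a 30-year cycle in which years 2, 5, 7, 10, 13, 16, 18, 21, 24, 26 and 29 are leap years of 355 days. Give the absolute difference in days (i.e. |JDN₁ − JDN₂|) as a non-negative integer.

First date → JDN 2354814; second date → JDN 2380851.
The interval is |2354814 − 2380851| = 26037 days.

26037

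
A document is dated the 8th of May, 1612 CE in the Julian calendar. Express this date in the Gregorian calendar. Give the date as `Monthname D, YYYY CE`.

May 18, 1612 CE

The Julian–Gregorian offset here is 10 days (Julian trailing).
8 May 1612 Julian + 10 days → 18 May 1612 Gregorian.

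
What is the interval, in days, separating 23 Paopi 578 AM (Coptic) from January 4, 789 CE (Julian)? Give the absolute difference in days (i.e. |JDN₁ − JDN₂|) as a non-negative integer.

26587

First date → JDN 2035831; second date → JDN 2009244.
The interval is |2035831 − 2009244| = 26587 days.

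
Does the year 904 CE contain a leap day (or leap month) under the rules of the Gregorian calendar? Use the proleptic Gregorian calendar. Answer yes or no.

yes

904 is divisible by 4 and not by 100, so it is a leap year.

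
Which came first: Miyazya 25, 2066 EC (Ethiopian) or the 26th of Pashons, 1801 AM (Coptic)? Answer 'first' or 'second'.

first

Converting both to JDN: 2478696 vs 2482745; the smaller is the first.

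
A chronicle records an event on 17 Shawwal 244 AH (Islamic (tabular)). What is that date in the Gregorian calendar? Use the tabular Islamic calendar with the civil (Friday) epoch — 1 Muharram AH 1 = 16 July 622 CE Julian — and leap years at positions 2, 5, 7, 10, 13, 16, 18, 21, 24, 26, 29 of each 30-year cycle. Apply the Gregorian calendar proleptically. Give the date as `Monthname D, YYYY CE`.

Julian Day Number of the source date = 2034833.
Converting JDN 2034833 to the Gregorian calendar gives 30 January 859 CE.

January 30, 859 CE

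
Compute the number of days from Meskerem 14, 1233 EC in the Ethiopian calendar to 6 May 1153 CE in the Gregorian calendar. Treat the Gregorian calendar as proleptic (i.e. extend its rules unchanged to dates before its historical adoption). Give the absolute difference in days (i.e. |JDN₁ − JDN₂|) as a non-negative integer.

31912

First date → JDN 2174222; second date → JDN 2142310.
The interval is |2174222 − 2142310| = 31912 days.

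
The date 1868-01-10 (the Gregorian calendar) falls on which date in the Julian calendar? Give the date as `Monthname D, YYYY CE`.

December 29, 1867 CE

For dates in this range the Gregorian date is 12 days ahead of the Julian.
10 January 1868 Gregorian − 12 days → 29 December 1867 Julian.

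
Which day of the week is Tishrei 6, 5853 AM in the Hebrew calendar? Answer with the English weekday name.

Tuesday

This is JDN 2485428 (7 October 2092 Gregorian).
Since JDN mod 7 = 1 (0 = Monday), the day is Tuesday.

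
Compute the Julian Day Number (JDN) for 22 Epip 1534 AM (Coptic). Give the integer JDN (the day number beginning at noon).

Equivalently 28 July 1818 (Gregorian).
JDN 2299161 is 15 October 1582 CE (Gregorian); the target day is +86118 days from there, so JDN = 2385279.

2385279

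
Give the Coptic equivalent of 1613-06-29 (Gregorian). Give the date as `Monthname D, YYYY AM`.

Paoni 25, 1329 AM

Julian Day Number of the source date = 2310376.
Converting JDN 2310376 to the Coptic calendar gives 25 Paoni 1329 AM.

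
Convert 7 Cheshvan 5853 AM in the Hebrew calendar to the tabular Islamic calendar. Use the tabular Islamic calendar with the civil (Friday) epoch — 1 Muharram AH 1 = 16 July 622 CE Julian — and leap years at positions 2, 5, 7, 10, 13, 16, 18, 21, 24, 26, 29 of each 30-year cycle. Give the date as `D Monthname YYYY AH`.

7 Jumada al-Thani 1516 AH

Julian Day Number of the source date = 2485459.
Converting JDN 2485459 to the tabular Islamic calendar gives 7 Jumada al-Thani 1516 AH.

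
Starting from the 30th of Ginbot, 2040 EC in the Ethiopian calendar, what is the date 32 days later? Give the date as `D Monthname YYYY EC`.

Counting 32 days forward from JDN 2469235 reaches JDN 2469267, which is 2 Hamle 2040 EC.

2 Hamle 2040 EC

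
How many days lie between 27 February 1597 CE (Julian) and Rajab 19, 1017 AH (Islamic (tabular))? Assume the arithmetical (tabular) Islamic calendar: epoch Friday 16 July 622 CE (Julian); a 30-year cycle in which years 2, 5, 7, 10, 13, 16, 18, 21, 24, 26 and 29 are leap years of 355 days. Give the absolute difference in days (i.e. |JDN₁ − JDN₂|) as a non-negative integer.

4252

First date → JDN 2304420; second date → JDN 2308672.
The interval is |2304420 − 2308672| = 4252 days.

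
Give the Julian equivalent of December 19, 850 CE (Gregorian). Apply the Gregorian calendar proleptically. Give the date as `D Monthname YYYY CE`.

The Julian–Gregorian offset here is 4 days (Julian trailing).
19 December 850 Gregorian − 4 days → 15 December 850 Julian.

15 December 850 CE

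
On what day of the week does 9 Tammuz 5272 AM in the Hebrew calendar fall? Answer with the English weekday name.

Wednesday

In the proleptic Gregorian calendar this is 3 July 1512 (JDN 2273490).
JDN 2273490 mod 7 = 2, and JDN 0 was a Monday, so this is a Wednesday.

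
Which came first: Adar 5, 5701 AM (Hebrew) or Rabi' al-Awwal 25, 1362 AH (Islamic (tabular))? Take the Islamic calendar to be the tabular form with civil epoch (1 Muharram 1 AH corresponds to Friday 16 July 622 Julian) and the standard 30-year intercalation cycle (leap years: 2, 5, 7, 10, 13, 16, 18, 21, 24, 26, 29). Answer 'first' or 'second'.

first

The two dates have Julian Day Numbers 2430058 and 2430816 respectively.
Since 2430058 < 2430816, the first date comes first.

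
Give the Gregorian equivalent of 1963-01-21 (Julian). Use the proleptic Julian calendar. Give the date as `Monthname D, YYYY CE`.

At this point the Julian calendar is 13 days behind the Gregorian.
21 January 1963 Julian + 13 days → 3 February 1963 Gregorian.

February 3, 1963 CE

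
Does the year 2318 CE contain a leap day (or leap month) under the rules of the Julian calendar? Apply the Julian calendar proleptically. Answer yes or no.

2318 mod 4 = 2, so it is a common year in the Julian calendar.

no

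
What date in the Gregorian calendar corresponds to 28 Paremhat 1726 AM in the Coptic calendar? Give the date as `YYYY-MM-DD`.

2010-04-06

Both dates share Julian Day Number 2455293; in the Gregorian calendar that is 6 April 2010 CE.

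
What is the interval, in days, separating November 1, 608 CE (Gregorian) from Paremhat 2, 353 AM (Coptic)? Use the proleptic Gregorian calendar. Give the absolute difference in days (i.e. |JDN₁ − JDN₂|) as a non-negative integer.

10347

JDN of the first date = 1943432.
JDN of the second date = 1953779.
|1953779 − 1943432| = 10347.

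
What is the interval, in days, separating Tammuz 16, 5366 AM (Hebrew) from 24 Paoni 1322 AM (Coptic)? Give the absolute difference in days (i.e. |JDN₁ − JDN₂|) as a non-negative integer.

First date → JDN 2307841; second date → JDN 2307818.
The interval is |2307841 − 2307818| = 23 days.

23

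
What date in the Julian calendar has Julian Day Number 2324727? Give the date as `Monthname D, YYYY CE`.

October 3, 1652 CE

The Gregorian equivalent of JDN 2324727 is 13 October 1652.
In the Julian calendar that day is October 3, 1652 CE.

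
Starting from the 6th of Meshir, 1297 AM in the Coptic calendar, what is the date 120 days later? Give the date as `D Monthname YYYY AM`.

Counting 120 days forward from JDN 2298549 reaches JDN 2298669, which is 6 Paoni 1297 AM.

6 Paoni 1297 AM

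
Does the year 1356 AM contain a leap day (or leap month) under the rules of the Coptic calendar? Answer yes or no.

1356 mod 4 = 0; in the Coptic calendar a year is leap when year mod 4 = 3, so it is a common year.

no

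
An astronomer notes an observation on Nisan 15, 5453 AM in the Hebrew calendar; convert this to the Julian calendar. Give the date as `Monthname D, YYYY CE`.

April 11, 1693 CE

Julian Day Number of the source date = 2339527.
Converting JDN 2339527 to the Julian calendar gives 11 April 1693 CE.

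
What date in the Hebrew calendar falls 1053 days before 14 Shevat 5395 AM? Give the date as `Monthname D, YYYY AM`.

Counting 1053 days back from JDN 2318264 reaches JDN 2317211, which is Adar 23, 5392 AM.

Adar 23, 5392 AM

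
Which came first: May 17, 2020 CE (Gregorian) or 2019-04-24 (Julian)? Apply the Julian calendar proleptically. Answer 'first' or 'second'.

second

The two dates have Julian Day Numbers 2458987 and 2458611 respectively.
Since 2458611 < 2458987, the second date comes first.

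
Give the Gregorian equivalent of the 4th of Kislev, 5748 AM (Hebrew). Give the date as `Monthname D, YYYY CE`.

November 25, 1987 CE

Both dates share Julian Day Number 2447125; in the Gregorian calendar that is 25 November 1987 CE.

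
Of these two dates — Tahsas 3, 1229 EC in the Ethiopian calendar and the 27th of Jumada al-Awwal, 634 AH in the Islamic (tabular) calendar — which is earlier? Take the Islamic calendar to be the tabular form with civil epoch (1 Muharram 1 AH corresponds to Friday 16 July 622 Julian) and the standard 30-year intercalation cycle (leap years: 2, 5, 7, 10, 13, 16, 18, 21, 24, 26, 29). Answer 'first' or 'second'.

The two dates have Julian Day Numbers 2172840 and 2172898 respectively.
Since 2172840 < 2172898, the first date comes first.

first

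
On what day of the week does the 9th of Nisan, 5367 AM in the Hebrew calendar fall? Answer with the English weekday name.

In the Gregorian calendar this is 6 April 1607 (JDN 2308100).
2308100 ≡ 4 (mod 7); counting from Monday = 0 gives Friday.

Friday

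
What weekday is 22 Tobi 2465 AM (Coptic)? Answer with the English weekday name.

This is JDN 2725147 (5 February 2749 Gregorian).
Since JDN mod 7 = 5 (0 = Monday), the day is Saturday.

Saturday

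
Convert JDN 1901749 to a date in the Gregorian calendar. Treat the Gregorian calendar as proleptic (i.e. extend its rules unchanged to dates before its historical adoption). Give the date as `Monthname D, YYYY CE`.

September 16, 494 CE

JDN 2451545 is 1 Jan 2000; 1901749 is −549796 days from there.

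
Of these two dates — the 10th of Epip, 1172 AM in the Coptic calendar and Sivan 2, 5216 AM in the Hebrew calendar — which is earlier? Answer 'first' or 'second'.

Converting both to JDN: 2253047 vs 2252988; the smaller is the second.

second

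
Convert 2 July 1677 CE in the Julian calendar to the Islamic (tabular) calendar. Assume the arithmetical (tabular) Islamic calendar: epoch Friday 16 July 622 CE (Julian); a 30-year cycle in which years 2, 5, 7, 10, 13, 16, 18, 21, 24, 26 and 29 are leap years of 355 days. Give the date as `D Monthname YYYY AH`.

11 Jumada al-Awwal 1088 AH

Both dates share Julian Day Number 2333765; in the tabular Islamic calendar that is 11 Jumada al-Awwal 1088 AH.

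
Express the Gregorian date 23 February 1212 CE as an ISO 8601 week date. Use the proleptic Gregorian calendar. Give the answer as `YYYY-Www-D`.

The weekday is Thursday (ISO weekday 4).
That Thursday belongs to ISO week 8 of ISO year 1212.

1212-W08-4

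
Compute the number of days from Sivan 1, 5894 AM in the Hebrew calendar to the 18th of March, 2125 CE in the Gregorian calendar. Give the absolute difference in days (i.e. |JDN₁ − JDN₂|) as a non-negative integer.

3355

First date → JDN 2500632; second date → JDN 2497277.
The interval is |2500632 − 2497277| = 3355 days.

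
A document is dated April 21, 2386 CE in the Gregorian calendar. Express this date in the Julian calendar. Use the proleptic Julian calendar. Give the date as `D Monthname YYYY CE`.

5 April 2386 CE

For dates in this range the Gregorian date is 16 days ahead of the Julian.
21 April 2386 Gregorian − 16 days → 5 April 2386 Julian.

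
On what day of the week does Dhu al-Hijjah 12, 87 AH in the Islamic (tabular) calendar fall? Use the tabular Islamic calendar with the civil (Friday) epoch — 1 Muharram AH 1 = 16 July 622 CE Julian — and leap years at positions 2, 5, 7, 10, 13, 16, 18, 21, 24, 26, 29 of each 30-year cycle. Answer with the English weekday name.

This is JDN 1979252 (28 November 706 Gregorian).
Since JDN mod 7 = 2 (0 = Monday), the day is Wednesday.

Wednesday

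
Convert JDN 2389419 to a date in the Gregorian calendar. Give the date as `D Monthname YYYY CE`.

27 November 1829 CE

Counting from JDN 2299161 = 15 Oct 1582 gives an offset of 90258 days.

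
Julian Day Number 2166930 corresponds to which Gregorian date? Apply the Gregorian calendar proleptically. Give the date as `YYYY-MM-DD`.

1220-10-01

JDN 2451545 is 1 Jan 2000; 2166930 is −284615 days from there.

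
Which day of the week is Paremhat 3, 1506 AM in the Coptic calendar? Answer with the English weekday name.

Wednesday

In the Gregorian calendar this is 10 March 1790 (JDN 2374913).
Since JDN mod 7 = 2 (0 = Monday), the day is Wednesday.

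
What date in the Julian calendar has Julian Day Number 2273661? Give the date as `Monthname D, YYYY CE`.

JDN 2273661 is 21 December 1512 in the proleptic Gregorian calendar.
In the Julian calendar that day is December 11, 1512 CE.

December 11, 1512 CE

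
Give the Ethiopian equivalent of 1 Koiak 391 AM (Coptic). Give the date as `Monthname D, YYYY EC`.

The source date corresponds to 30 November 674 in the proleptic Gregorian calendar (JDN 1967567).
That day falls on 1 Tahsas 667 EC in the Ethiopian calendar.

Tahsas 1, 667 EC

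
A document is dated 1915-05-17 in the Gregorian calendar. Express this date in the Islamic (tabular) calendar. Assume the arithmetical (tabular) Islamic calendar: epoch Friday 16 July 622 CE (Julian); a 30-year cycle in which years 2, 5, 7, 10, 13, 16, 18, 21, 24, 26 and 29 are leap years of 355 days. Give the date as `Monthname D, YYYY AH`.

Both dates share Julian Day Number 2420635; in the tabular Islamic calendar that is 3 Rajab 1333 AH.

Rajab 3, 1333 AH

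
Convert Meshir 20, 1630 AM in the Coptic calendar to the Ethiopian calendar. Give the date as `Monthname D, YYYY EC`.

The source date corresponds to 27 February 1914 in the Gregorian calendar (JDN 2420191).
That day falls on 20 Yekatit 1906 EC in the Ethiopian calendar.

Yekatit 20, 1906 EC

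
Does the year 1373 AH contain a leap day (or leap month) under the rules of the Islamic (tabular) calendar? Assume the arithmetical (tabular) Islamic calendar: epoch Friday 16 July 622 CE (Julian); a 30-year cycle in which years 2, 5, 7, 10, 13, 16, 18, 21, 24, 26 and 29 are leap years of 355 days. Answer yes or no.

no

Year 1373 AH is year 23 of its 30-year cycle; leap positions are 2, 5, 7, 10, 13, 16, 18, 21, 24, 26, 29, so it is a common year (354 days).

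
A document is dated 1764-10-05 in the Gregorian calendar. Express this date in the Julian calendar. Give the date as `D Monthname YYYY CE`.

For dates in this range the Gregorian date is 11 days ahead of the Julian.
5 October 1764 Gregorian − 11 days → 24 September 1764 Julian.

24 September 1764 CE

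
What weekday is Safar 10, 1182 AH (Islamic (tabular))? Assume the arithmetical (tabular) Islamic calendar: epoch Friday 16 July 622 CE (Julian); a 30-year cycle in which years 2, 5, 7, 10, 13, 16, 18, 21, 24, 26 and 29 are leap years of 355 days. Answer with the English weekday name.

Sunday

This is JDN 2366986 (26 June 1768 Gregorian).
Since JDN mod 7 = 6 (0 = Monday), the day is Sunday.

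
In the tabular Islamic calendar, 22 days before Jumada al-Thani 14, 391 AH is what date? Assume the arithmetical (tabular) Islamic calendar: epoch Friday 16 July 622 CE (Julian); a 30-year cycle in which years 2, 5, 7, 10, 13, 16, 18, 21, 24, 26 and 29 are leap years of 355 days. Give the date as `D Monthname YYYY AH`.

22 Jumada al-Awwal 391 AH

Counting 22 days back from JDN 2086804 reaches JDN 2086782, which is 22 Jumada al-Awwal 391 AH.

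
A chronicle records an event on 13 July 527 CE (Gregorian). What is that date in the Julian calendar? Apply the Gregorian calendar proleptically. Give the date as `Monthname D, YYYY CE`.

At this point the Julian calendar is 2 days behind the Gregorian.
13 July 527 Gregorian − 2 days → 11 July 527 Julian.

July 11, 527 CE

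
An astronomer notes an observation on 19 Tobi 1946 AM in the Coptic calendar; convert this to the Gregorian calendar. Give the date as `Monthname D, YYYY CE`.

Julian Day Number of the source date = 2535579.
Converting JDN 2535579 to the Gregorian calendar gives 29 January 2230 CE.

January 29, 2230 CE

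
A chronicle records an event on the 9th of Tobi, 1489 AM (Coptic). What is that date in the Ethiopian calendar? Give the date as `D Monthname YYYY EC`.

9 Tir 1765 EC

The source date corresponds to 15 January 1773 in the Gregorian calendar (JDN 2368650).
That day falls on 9 Tir 1765 EC in the Ethiopian calendar.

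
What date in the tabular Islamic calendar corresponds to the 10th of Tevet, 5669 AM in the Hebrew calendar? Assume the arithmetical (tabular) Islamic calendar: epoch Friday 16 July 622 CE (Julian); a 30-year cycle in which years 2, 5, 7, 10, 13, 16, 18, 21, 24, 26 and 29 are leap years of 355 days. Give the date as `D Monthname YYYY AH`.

Julian Day Number of the source date = 2418310.
Converting JDN 2418310 to the tabular Islamic calendar gives 10 Dhu al-Hijjah 1326 AH.

10 Dhu al-Hijjah 1326 AH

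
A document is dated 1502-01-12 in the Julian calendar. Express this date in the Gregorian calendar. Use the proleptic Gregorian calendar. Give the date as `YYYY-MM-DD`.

1502-01-22

For dates in this range the Gregorian date is 10 days ahead of the Julian.
12 January 1502 Julian + 10 days → 22 January 1502 Gregorian.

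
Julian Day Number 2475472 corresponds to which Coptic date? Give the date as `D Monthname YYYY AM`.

28 Paoni 1781 AM

The Gregorian equivalent of JDN 2475472 is 5 July 2065.
In the Coptic calendar that day is 28 Paoni 1781 AM.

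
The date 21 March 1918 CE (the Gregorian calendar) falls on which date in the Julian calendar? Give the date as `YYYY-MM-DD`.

For dates in this range the Gregorian date is 13 days ahead of the Julian.
21 March 1918 Gregorian − 13 days → 8 March 1918 Julian.

1918-03-08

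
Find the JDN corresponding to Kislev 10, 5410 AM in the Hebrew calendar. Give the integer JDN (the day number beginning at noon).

Equivalently 14 November 1649 (Gregorian).
JDN 2299161 is 15 October 1582 CE (Gregorian); the target day is +24502 days from there, so JDN = 2323663.

2323663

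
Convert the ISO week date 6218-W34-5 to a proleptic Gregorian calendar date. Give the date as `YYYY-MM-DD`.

6218-08-21

ISO week 1 of 6218 is the week containing the first Thursday of 6218.
Week 34, day 5 (Friday) lands on 6218-08-21.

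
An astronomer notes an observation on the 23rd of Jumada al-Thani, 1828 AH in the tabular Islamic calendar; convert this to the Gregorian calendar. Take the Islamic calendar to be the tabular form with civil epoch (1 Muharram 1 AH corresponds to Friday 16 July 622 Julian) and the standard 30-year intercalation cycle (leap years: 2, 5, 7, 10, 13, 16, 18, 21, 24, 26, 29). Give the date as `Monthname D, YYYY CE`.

August 11, 2395 CE

Julian Day Number of the source date = 2596038.
Converting JDN 2596038 to the Gregorian calendar gives 11 August 2395 CE.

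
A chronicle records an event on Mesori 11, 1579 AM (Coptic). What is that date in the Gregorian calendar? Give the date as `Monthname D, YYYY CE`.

August 16, 1863 CE

Julian Day Number of the source date = 2401734.
Converting JDN 2401734 to the Gregorian calendar gives 16 August 1863 CE.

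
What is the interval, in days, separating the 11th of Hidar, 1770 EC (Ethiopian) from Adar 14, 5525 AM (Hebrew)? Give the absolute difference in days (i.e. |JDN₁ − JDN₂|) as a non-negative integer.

4639

JDN of the first date = 2370418.
JDN of the second date = 2365779.
|2365779 − 2370418| = 4639.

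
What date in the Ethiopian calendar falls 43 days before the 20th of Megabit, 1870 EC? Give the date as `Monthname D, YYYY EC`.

Counting 43 days back from JDN 2407072 reaches JDN 2407029, which is Yekatit 7, 1870 EC.

Yekatit 7, 1870 EC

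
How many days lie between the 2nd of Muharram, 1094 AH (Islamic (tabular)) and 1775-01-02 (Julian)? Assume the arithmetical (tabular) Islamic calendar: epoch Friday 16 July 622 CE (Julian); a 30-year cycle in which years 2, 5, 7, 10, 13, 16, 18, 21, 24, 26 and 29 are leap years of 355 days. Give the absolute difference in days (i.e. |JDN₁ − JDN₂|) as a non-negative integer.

33614

First date → JDN 2335764; second date → JDN 2369378.
The interval is |2335764 − 2369378| = 33614 days.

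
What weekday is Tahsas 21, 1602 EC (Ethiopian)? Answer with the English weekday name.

Sunday

This is JDN 2309096 (27 December 1609 Gregorian).
2309096 ≡ 6 (mod 7); counting from Monday = 0 gives Sunday.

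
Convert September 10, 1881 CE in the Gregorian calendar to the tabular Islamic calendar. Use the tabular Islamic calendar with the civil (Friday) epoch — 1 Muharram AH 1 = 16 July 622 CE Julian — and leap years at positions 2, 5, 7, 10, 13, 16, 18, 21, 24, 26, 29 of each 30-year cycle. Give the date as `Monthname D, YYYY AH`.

Both dates share Julian Day Number 2408334; in the tabular Islamic calendar that is 15 Shawwal 1298 AH.

Shawwal 15, 1298 AH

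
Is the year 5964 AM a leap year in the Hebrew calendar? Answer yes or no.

Hebrew year 5964 is year 17 of its 19-year Metonic cycle; leap years are at positions 3, 6, 8, 11, 14, 17, 19, so it is a leap year (13 months).

yes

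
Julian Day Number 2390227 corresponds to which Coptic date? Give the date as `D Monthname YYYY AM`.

6 Meshir 1548 AM

The Gregorian equivalent of JDN 2390227 is 13 February 1832.
In the Coptic calendar that day is 6 Meshir 1548 AM.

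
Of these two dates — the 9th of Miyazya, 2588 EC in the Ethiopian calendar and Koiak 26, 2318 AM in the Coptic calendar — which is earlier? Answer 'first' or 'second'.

Converting both to JDN: 2669341 vs 2671429; the smaller is the first.

first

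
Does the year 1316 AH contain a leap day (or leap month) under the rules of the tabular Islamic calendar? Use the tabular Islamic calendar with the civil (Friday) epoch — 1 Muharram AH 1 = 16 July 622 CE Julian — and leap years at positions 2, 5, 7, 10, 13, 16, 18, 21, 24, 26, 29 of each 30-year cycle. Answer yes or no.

Year 1316 AH is year 26 of its 30-year cycle; leap positions are 2, 5, 7, 10, 13, 16, 18, 21, 24, 26, 29, so it is a leap year (355 days).

yes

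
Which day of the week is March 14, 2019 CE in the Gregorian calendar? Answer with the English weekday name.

Since JDN mod 7 = 3 (0 = Monday), the day is Thursday.

Thursday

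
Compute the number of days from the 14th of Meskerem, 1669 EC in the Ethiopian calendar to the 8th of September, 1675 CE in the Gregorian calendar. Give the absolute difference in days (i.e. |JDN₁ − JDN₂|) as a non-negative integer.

JDN of the first date = 2333471.
JDN of the second date = 2333092.
|2333092 − 2333471| = 379.

379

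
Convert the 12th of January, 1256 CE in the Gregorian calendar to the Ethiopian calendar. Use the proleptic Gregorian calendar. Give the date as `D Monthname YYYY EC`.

9 Tir 1248 EC

Both dates share Julian Day Number 2179816; in the Ethiopian calendar that is 9 Tir 1248 EC.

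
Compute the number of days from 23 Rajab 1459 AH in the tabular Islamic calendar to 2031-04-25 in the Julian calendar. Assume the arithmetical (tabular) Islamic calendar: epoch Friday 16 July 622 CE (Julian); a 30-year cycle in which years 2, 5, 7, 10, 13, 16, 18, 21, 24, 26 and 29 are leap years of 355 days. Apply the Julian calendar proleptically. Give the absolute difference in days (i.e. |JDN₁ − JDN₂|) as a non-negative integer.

2311

First date → JDN 2465306; second date → JDN 2462995.
The interval is |2465306 − 2462995| = 2311 days.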